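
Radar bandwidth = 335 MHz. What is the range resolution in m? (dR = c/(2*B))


dR = 3e8 / (2 * 335000000.0) = 0.45 m

0.45 m


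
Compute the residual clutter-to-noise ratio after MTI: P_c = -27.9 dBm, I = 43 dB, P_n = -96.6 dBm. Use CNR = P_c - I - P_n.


CNR = -27.9 - 43 - (-96.6) = 25.7 dB

25.7 dB


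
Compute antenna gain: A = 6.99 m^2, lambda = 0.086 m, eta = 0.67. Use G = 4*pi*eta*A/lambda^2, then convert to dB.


G_linear = 4*pi*0.67*6.99/0.086^2 = 7957.29
G_dB = 10*log10(7957.29) = 39.0 dB

39.0 dB


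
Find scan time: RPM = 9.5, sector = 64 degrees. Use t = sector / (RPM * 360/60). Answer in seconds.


t = 64 / (9.5 * 360) * 60 = 1.12 s

1.12 s


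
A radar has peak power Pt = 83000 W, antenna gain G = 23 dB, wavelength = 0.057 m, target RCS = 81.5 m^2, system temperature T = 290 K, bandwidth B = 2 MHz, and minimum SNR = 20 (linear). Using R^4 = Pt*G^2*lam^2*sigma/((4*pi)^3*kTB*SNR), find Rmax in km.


G_lin = 10^(23/10) = 199.526231
R^4 = 83000 * 199.526231^2 * 0.057^2 * 81.5 / ((4*pi)^3 * 1.38e-23 * 290 * 2000000.0 * 20)
R^4 = 2.75435e18 m^4
R_max = (2.75435e18)^(1/4) = 40738.5 m = 40.7 km

40.7 km


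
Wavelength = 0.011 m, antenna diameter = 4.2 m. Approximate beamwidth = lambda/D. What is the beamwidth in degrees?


BW_rad = 0.011 / 4.2 = 0.002619
BW_deg = 0.15 degrees

0.15 degrees


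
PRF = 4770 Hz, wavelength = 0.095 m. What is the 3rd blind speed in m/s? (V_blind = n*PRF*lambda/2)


V_blind = 3 * 4770 * 0.095 / 2 = 679.7 m/s

679.7 m/s


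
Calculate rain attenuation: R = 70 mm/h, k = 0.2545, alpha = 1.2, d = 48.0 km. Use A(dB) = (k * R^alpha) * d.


gamma = 0.2545 * 70^1.2 = 41.668267 dB/km
A = 41.668267 * 48.0 = 2000.08 dB

2000.08 dB


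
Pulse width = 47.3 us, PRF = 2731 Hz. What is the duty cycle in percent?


DC = 47.3e-6 * 2731 * 100 = 12.92%

12.92%


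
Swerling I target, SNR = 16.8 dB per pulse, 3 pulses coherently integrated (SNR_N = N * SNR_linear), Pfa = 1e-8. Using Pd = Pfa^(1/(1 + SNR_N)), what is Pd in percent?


SNR_lin = 10^(16.8/10) = 47.86301
SNR_N = 3 * 47.86301 = 143.58903
1/(1 + SNR_N) = 1/144.58903 = 0.0069162
Pd = (1e-8)^0.0069162 = 0.88038
Pd = 88.0%

88.0%


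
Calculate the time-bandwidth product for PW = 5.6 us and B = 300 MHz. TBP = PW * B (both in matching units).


TBP = 5.6 * 300 = 1680.0

1680.0


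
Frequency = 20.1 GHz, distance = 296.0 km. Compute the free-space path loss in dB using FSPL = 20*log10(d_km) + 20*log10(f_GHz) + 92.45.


20*log10(296.0) = 49.43
20*log10(20.1) = 26.06
FSPL = 167.9 dB

167.9 dB


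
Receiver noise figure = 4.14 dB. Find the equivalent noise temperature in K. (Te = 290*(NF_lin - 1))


NF_lin = 10^(4.14/10) = 2.594179
Te = 290 * (2.594179 - 1) = 462.3 K

462.3 K


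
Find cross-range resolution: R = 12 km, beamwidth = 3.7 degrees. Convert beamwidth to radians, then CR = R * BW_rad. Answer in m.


BW_rad = 0.064577182
CR = 12000 * 0.064577182 = 774.9 m

774.9 m


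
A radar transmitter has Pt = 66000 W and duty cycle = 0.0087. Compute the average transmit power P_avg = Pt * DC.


P_avg = 66000 * 0.0087 = 574.2 W

574.2 W


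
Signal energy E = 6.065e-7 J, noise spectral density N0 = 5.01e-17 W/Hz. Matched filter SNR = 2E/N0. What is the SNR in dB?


SNR_lin = 2 * 6.065e-7 / 5.01e-17 = 2.421e10
SNR_dB = 10*log10(2.421e10) = 103.8 dB

103.8 dB


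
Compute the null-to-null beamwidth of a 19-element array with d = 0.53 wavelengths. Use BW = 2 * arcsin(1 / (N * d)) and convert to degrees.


1/(N*d) = 1/(19*0.53) = 0.099305
BW = 2*arcsin(0.099305) = 11.4 degrees

11.4 degrees


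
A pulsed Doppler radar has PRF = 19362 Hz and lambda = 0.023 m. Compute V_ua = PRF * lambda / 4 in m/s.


V_ua = 19362 * 0.023 / 4 = 111.3 m/s

111.3 m/s


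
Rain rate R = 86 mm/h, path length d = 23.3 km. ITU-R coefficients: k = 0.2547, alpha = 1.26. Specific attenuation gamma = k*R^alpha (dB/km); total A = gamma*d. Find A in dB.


gamma = 0.2547 * 86^1.26 = 69.742417 dB/km
A = 69.742417 * 23.3 = 1625.0 dB

1625.0 dB


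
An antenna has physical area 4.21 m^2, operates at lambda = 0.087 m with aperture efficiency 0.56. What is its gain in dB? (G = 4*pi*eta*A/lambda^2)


G_linear = 4*pi*0.56*4.21/0.087^2 = 3914.19
G_dB = 10*log10(3914.19) = 35.9 dB

35.9 dB


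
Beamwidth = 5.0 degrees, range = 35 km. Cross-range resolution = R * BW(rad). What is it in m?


BW_rad = 0.087266463
CR = 35000 * 0.087266463 = 3054.3 m

3054.3 m


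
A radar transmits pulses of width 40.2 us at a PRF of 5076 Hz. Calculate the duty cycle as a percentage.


DC = 40.2e-6 * 5076 * 100 = 20.41%

20.41%


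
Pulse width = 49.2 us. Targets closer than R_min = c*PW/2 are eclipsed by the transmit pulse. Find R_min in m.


R_min = 3e8 * 49.2e-6 / 2 = 7380.0 m

7380.0 m


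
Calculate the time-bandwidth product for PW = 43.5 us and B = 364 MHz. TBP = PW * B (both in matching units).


TBP = 43.5 * 364 = 15834.0

15834.0


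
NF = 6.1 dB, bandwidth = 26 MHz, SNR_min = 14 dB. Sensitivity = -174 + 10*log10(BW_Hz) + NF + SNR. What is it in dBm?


10*log10(26000000.0) = 74.15
S = -174 + 74.15 + 6.1 + 14 = -79.8 dBm

-79.8 dBm


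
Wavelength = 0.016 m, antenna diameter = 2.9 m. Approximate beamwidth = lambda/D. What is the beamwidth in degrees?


BW_rad = 0.016 / 2.9 = 0.005517
BW_deg = 0.32 degrees

0.32 degrees


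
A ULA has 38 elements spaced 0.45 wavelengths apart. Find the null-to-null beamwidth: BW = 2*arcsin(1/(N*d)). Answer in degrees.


1/(N*d) = 1/(38*0.45) = 0.05848
BW = 2*arcsin(0.05848) = 6.7 degrees

6.7 degrees


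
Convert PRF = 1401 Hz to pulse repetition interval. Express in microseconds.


PRI = 1/1401 = 0.0007137759 s = 713.8 us

713.8 us


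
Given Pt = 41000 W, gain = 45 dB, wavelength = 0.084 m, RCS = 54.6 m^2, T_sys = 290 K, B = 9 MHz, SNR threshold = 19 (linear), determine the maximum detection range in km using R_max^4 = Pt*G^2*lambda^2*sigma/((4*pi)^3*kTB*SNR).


G_lin = 10^(45/10) = 31622.776602
R^4 = 41000 * 31622.776602^2 * 0.084^2 * 54.6 / ((4*pi)^3 * 1.38e-23 * 290 * 9000000.0 * 19)
R^4 = 1.16314e22 m^4
R_max = (1.16314e22)^(1/4) = 328403.7 m = 328.4 km

328.4 km


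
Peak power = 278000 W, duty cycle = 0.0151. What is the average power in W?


P_avg = 278000 * 0.0151 = 4197.8 W

4197.8 W


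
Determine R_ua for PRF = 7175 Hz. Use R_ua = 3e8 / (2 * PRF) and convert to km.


R_ua = 3e8 / (2 * 7175) = 20905.9 m = 20.9 km

20.9 km


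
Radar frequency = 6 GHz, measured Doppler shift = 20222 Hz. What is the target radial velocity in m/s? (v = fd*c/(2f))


v = 20222 * 3e8 / (2 * 6000000000.0) = 505.6 m/s

505.6 m/s


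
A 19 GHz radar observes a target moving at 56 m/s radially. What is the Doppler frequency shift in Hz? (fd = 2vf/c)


fd = 2 * 56 * 19000000000.0 / 3e8 = 7093.3 Hz

7093.3 Hz


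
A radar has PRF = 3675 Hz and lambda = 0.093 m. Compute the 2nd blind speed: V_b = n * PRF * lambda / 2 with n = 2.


V_blind = 2 * 3675 * 0.093 / 2 = 341.8 m/s

341.8 m/s


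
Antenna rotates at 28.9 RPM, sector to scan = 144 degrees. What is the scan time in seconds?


t = 144 / (28.9 * 360) * 60 = 0.83 s

0.83 s


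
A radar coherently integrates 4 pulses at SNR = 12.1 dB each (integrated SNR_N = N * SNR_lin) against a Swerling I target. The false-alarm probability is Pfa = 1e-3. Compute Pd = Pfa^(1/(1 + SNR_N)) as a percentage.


SNR_lin = 10^(12.1/10) = 16.2181
SNR_N = 4 * 16.2181 = 64.8724
1/(1 + SNR_N) = 1/65.8724 = 0.0151809
Pd = (1e-3)^0.0151809 = 0.90045
Pd = 90.0%

90.0%


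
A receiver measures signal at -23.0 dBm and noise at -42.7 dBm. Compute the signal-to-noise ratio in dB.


SNR = -23.0 - (-42.7) = 19.7 dB

19.7 dB


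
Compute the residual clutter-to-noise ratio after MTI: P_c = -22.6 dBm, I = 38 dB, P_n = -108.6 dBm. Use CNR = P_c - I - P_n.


CNR = -22.6 - 38 - (-108.6) = 48.0 dB

48.0 dB


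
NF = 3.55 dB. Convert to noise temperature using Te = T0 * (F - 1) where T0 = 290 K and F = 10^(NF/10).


NF_lin = 10^(3.55/10) = 2.264644
Te = 290 * (2.264644 - 1) = 366.7 K

366.7 K


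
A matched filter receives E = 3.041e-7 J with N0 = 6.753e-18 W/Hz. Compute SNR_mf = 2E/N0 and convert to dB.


SNR_lin = 2 * 3.041e-7 / 6.753e-18 = 9.006e10
SNR_dB = 10*log10(9.006e10) = 109.5 dB

109.5 dB


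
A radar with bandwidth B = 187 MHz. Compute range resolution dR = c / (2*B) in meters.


dR = 3e8 / (2 * 187000000.0) = 0.8 m

0.8 m


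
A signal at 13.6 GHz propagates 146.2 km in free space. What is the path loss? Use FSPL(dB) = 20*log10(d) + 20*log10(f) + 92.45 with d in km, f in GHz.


20*log10(146.2) = 43.3
20*log10(13.6) = 22.67
FSPL = 158.4 dB

158.4 dB


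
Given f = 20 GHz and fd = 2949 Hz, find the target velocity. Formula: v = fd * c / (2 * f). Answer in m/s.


v = 2949 * 3e8 / (2 * 20000000000.0) = 22.1 m/s

22.1 m/s


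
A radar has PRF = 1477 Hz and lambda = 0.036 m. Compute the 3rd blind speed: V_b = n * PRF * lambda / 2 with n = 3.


V_blind = 3 * 1477 * 0.036 / 2 = 79.8 m/s

79.8 m/s


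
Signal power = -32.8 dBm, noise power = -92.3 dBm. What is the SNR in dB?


SNR = -32.8 - (-92.3) = 59.5 dB

59.5 dB


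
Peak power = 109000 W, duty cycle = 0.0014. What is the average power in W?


P_avg = 109000 * 0.0014 = 152.6 W

152.6 W


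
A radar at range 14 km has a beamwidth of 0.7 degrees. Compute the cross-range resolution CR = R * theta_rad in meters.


BW_rad = 0.012217305
CR = 14000 * 0.012217305 = 171.0 m

171.0 m


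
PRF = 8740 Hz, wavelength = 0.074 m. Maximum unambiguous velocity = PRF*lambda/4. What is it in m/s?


V_ua = 8740 * 0.074 / 4 = 161.7 m/s

161.7 m/s


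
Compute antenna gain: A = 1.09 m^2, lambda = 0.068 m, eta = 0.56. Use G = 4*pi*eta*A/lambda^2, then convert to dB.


G_linear = 4*pi*0.56*1.09/0.068^2 = 1658.85
G_dB = 10*log10(1658.85) = 32.2 dB

32.2 dB


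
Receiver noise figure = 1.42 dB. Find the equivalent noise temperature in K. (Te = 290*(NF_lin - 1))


NF_lin = 10^(1.42/10) = 1.386756
Te = 290 * (1.386756 - 1) = 112.2 K

112.2 K


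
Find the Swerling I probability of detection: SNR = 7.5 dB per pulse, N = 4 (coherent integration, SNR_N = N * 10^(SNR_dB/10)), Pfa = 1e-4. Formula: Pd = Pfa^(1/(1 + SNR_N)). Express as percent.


SNR_lin = 10^(7.5/10) = 5.62341
SNR_N = 4 * 5.62341 = 22.49364
1/(1 + SNR_N) = 1/23.49364 = 0.0425647
Pd = (1e-4)^0.0425647 = 0.67568
Pd = 67.6%

67.6%


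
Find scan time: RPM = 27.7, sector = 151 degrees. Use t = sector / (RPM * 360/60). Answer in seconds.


t = 151 / (27.7 * 360) * 60 = 0.91 s

0.91 s


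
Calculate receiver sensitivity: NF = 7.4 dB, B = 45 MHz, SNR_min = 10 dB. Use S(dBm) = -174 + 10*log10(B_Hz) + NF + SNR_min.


10*log10(45000000.0) = 76.53
S = -174 + 76.53 + 7.4 + 10 = -80.1 dBm

-80.1 dBm


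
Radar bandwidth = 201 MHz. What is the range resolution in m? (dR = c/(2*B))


dR = 3e8 / (2 * 201000000.0) = 0.75 m

0.75 m


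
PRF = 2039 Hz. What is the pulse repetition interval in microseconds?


PRI = 1/2039 = 0.0004904365 s = 490.4 us

490.4 us


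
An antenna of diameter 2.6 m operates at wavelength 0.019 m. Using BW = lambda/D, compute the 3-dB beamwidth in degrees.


BW_rad = 0.019 / 2.6 = 0.007308
BW_deg = 0.42 degrees

0.42 degrees


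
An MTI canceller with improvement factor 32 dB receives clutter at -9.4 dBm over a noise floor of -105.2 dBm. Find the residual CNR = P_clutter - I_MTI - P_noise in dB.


CNR = -9.4 - 32 - (-105.2) = 63.8 dB

63.8 dB


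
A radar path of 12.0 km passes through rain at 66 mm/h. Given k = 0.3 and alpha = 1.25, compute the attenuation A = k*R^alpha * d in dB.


gamma = 0.3 * 66^1.25 = 56.435344 dB/km
A = 56.435344 * 12.0 = 677.22 dB

677.22 dB


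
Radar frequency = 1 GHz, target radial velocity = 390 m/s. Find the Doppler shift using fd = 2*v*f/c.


fd = 2 * 390 * 1000000000.0 / 3e8 = 2600.0 Hz

2600.0 Hz


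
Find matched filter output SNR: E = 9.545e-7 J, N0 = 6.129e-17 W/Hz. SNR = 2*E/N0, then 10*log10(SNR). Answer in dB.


SNR_lin = 2 * 9.545e-7 / 6.129e-17 = 3.115e10
SNR_dB = 10*log10(3.115e10) = 104.9 dB

104.9 dB


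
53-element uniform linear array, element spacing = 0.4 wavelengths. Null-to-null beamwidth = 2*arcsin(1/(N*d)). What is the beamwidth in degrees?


1/(N*d) = 1/(53*0.4) = 0.04717
BW = 2*arcsin(0.04717) = 5.4 degrees

5.4 degrees


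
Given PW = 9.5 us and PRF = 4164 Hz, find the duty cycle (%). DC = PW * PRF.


DC = 9.5e-6 * 4164 * 100 = 3.96%

3.96%


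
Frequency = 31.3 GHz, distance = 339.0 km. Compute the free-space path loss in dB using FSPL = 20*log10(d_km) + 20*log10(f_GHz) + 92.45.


20*log10(339.0) = 50.6
20*log10(31.3) = 29.91
FSPL = 173.0 dB

173.0 dB


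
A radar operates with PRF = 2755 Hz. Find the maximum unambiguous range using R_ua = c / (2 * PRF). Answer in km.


R_ua = 3e8 / (2 * 2755) = 54446.5 m = 54.4 km

54.4 km


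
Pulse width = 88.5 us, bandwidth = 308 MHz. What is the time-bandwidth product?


TBP = 88.5 * 308 = 27258.0

27258.0


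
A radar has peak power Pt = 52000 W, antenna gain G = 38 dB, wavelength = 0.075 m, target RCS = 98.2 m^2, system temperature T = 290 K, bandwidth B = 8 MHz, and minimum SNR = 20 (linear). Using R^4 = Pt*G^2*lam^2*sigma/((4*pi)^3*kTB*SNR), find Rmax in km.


G_lin = 10^(38/10) = 6309.573445
R^4 = 52000 * 6309.573445^2 * 0.075^2 * 98.2 / ((4*pi)^3 * 1.38e-23 * 290 * 8000000.0 * 20)
R^4 = 8.99934e20 m^4
R_max = (8.99934e20)^(1/4) = 173201.9 m = 173.2 km

173.2 km


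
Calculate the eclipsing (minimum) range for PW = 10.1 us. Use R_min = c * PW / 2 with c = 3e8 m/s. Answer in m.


R_min = 3e8 * 10.1e-6 / 2 = 1515.0 m

1515.0 m


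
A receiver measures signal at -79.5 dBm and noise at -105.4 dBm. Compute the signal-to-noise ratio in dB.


SNR = -79.5 - (-105.4) = 25.9 dB

25.9 dB


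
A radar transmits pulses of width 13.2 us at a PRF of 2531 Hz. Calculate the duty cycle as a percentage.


DC = 13.2e-6 * 2531 * 100 = 3.34%

3.34%


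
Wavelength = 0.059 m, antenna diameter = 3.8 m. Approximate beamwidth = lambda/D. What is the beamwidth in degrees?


BW_rad = 0.059 / 3.8 = 0.015526
BW_deg = 0.89 degrees

0.89 degrees


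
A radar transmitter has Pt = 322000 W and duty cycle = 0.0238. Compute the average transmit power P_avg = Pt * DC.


P_avg = 322000 * 0.0238 = 7663.6 W

7663.6 W


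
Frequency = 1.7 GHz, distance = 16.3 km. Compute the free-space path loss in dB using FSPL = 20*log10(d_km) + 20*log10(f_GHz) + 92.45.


20*log10(16.3) = 24.24
20*log10(1.7) = 4.61
FSPL = 121.3 dB

121.3 dB


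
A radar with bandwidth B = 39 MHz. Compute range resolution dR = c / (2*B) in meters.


dR = 3e8 / (2 * 39000000.0) = 3.85 m

3.85 m


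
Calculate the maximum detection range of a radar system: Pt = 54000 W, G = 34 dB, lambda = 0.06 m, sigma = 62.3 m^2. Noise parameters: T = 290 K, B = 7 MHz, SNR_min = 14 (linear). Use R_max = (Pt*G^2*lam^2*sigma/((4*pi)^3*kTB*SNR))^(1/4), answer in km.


G_lin = 10^(34/10) = 2511.886432
R^4 = 54000 * 2511.886432^2 * 0.06^2 * 62.3 / ((4*pi)^3 * 1.38e-23 * 290 * 7000000.0 * 14)
R^4 = 9.81864e19 m^4
R_max = (9.81864e19)^(1/4) = 99543.5 m = 99.5 km

99.5 km


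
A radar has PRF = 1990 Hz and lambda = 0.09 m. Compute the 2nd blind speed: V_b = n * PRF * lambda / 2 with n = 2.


V_blind = 2 * 1990 * 0.09 / 2 = 179.1 m/s

179.1 m/s


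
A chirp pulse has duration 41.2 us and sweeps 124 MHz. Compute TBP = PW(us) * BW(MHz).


TBP = 41.2 * 124 = 5108.8

5108.8


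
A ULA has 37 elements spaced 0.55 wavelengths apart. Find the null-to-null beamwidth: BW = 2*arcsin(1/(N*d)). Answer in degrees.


1/(N*d) = 1/(37*0.55) = 0.04914
BW = 2*arcsin(0.04914) = 5.6 degrees

5.6 degrees


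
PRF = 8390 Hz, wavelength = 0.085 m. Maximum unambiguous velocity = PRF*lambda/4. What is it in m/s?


V_ua = 8390 * 0.085 / 4 = 178.3 m/s

178.3 m/s


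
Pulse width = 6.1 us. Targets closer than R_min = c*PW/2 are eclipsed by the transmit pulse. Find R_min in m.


R_min = 3e8 * 6.1e-6 / 2 = 915.0 m

915.0 m


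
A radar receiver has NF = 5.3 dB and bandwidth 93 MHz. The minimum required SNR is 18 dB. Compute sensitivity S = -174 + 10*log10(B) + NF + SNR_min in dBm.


10*log10(93000000.0) = 79.68
S = -174 + 79.68 + 5.3 + 18 = -71.0 dBm

-71.0 dBm


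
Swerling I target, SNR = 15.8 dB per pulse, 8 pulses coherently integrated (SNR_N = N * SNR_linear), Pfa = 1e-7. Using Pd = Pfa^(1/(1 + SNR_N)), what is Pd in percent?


SNR_lin = 10^(15.8/10) = 38.01894
SNR_N = 8 * 38.01894 = 304.15152
1/(1 + SNR_N) = 1/305.15152 = 0.0032771
Pd = (1e-7)^0.0032771 = 0.94855
Pd = 94.9%

94.9%


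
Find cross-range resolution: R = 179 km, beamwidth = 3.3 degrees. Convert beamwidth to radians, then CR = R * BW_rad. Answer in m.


BW_rad = 0.057595865
CR = 179000 * 0.057595865 = 10309.7 m

10309.7 m


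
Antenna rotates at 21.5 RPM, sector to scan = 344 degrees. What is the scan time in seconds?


t = 344 / (21.5 * 360) * 60 = 2.67 s

2.67 s


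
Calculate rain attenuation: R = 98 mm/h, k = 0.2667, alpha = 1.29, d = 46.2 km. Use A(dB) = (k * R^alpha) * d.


gamma = 0.2667 * 98^1.29 = 98.788105 dB/km
A = 98.788105 * 46.2 = 4564.01 dB

4564.01 dB


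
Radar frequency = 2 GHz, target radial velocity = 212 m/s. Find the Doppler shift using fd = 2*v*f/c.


fd = 2 * 212 * 2000000000.0 / 3e8 = 2826.7 Hz

2826.7 Hz


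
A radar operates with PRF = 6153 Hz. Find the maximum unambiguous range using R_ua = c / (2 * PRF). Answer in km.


R_ua = 3e8 / (2 * 6153) = 24378.4 m = 24.4 km

24.4 km


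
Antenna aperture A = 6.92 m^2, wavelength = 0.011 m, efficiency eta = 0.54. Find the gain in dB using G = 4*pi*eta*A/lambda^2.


G_linear = 4*pi*0.54*6.92/0.011^2 = 388082.76
G_dB = 10*log10(388082.76) = 55.9 dB

55.9 dB


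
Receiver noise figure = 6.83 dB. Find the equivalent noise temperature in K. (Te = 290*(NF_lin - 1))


NF_lin = 10^(6.83/10) = 4.819478
Te = 290 * (4.819478 - 1) = 1107.6 K

1107.6 K


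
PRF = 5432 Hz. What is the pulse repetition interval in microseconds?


PRI = 1/5432 = 0.0001840943 s = 184.1 us

184.1 us


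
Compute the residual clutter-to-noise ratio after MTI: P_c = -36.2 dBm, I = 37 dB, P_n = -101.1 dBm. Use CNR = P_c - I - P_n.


CNR = -36.2 - 37 - (-101.1) = 27.9 dB

27.9 dB


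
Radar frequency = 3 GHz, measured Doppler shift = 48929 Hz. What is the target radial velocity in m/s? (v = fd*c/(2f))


v = 48929 * 3e8 / (2 * 3000000000.0) = 2446.5 m/s

2446.5 m/s


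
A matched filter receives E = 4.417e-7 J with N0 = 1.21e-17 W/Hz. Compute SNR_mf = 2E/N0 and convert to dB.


SNR_lin = 2 * 4.417e-7 / 1.21e-17 = 7.301e10
SNR_dB = 10*log10(7.301e10) = 108.6 dB

108.6 dB


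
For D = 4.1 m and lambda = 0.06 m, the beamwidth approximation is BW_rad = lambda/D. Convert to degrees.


BW_rad = 0.06 / 4.1 = 0.014634
BW_deg = 0.84 degrees

0.84 degrees


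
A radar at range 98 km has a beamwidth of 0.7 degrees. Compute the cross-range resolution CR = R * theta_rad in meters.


BW_rad = 0.012217305
CR = 98000 * 0.012217305 = 1197.3 m

1197.3 m


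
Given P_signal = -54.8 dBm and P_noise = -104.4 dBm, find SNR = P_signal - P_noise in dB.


SNR = -54.8 - (-104.4) = 49.6 dB

49.6 dB


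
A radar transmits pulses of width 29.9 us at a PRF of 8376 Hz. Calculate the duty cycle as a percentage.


DC = 29.9e-6 * 8376 * 100 = 25.04%

25.04%


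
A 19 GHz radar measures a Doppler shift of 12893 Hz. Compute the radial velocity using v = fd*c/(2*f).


v = 12893 * 3e8 / (2 * 19000000000.0) = 101.8 m/s

101.8 m/s


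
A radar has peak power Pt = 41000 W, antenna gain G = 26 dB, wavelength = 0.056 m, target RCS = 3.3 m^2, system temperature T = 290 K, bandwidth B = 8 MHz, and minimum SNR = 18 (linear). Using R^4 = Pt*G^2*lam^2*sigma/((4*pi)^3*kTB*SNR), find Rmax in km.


G_lin = 10^(26/10) = 398.107171
R^4 = 41000 * 398.107171^2 * 0.056^2 * 3.3 / ((4*pi)^3 * 1.38e-23 * 290 * 8000000.0 * 18)
R^4 = 5.88037e16 m^4
R_max = (5.88037e16)^(1/4) = 15572.2 m = 15.6 km

15.6 km


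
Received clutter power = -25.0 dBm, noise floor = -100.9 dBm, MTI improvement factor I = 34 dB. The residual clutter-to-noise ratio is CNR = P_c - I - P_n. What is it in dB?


CNR = -25.0 - 34 - (-100.9) = 41.9 dB

41.9 dB


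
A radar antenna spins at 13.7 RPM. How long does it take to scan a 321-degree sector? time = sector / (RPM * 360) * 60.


t = 321 / (13.7 * 360) * 60 = 3.91 s

3.91 s


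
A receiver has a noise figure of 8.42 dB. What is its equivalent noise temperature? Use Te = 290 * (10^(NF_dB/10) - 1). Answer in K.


NF_lin = 10^(8.42/10) = 6.950243
Te = 290 * (6.950243 - 1) = 1725.6 K

1725.6 K


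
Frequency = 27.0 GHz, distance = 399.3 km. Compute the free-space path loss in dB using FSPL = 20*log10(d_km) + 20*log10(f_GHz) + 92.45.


20*log10(399.3) = 52.03
20*log10(27.0) = 28.63
FSPL = 173.1 dB

173.1 dB


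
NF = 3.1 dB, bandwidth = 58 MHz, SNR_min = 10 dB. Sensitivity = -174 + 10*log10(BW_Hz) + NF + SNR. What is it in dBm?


10*log10(58000000.0) = 77.63
S = -174 + 77.63 + 3.1 + 10 = -83.3 dBm

-83.3 dBm


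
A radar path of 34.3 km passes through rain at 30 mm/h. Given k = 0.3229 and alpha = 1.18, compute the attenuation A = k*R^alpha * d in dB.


gamma = 0.3229 * 30^1.18 = 17.867802 dB/km
A = 17.867802 * 34.3 = 612.87 dB

612.87 dB


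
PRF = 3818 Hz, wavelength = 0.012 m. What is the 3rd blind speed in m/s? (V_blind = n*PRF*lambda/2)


V_blind = 3 * 3818 * 0.012 / 2 = 68.7 m/s

68.7 m/s


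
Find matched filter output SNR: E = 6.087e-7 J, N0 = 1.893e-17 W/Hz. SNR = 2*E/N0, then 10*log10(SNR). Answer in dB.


SNR_lin = 2 * 6.087e-7 / 1.893e-17 = 6.431e10
SNR_dB = 10*log10(6.431e10) = 108.1 dB

108.1 dB


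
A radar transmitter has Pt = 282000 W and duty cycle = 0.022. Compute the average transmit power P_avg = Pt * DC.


P_avg = 282000 * 0.022 = 6204.0 W

6204.0 W


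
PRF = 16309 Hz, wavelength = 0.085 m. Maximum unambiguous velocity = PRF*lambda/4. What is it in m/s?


V_ua = 16309 * 0.085 / 4 = 346.6 m/s

346.6 m/s


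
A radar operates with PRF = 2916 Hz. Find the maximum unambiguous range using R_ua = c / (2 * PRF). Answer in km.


R_ua = 3e8 / (2 * 2916) = 51440.3 m = 51.4 km

51.4 km


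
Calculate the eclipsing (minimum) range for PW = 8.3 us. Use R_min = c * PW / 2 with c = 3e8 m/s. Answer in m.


R_min = 3e8 * 8.3e-6 / 2 = 1245.0 m

1245.0 m


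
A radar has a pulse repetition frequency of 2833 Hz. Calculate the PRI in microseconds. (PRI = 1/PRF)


PRI = 1/2833 = 0.0003529827 s = 353.0 us

353.0 us


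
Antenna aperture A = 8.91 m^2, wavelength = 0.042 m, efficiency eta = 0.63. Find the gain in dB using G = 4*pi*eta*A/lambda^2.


G_linear = 4*pi*0.63*8.91/0.042^2 = 39987.99
G_dB = 10*log10(39987.99) = 46.0 dB

46.0 dB


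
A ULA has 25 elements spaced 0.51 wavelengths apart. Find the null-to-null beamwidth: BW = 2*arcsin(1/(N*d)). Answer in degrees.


1/(N*d) = 1/(25*0.51) = 0.078431
BW = 2*arcsin(0.078431) = 9.0 degrees

9.0 degrees


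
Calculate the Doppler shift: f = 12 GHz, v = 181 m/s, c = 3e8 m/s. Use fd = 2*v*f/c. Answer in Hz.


fd = 2 * 181 * 12000000000.0 / 3e8 = 14480.0 Hz

14480.0 Hz


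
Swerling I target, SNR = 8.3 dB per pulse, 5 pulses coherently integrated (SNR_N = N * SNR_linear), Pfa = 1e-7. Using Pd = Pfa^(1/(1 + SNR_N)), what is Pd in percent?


SNR_lin = 10^(8.3/10) = 6.76083
SNR_N = 5 * 6.76083 = 33.80415
1/(1 + SNR_N) = 1/34.80415 = 0.0287322
Pd = (1e-7)^0.0287322 = 0.62932
Pd = 62.9%

62.9%


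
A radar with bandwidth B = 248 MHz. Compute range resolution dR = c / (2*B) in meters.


dR = 3e8 / (2 * 248000000.0) = 0.6 m

0.6 m


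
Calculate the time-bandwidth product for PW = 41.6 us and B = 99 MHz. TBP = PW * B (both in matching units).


TBP = 41.6 * 99 = 4118.4

4118.4


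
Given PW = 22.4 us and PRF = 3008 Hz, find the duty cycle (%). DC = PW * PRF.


DC = 22.4e-6 * 3008 * 100 = 6.74%

6.74%


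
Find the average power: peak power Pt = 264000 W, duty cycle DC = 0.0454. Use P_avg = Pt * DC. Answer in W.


P_avg = 264000 * 0.0454 = 11985.6 W

11985.6 W


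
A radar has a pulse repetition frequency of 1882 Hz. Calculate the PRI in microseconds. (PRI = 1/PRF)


PRI = 1/1882 = 0.0005313496 s = 531.3 us

531.3 us


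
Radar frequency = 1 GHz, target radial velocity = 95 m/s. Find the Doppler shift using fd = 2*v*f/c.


fd = 2 * 95 * 1000000000.0 / 3e8 = 633.3 Hz

633.3 Hz


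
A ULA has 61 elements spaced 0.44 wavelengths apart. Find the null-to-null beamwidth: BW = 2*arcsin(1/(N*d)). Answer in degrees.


1/(N*d) = 1/(61*0.44) = 0.037258
BW = 2*arcsin(0.037258) = 4.3 degrees

4.3 degrees


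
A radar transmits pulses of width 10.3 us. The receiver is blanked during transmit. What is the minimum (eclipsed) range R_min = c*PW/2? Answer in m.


R_min = 3e8 * 10.3e-6 / 2 = 1545.0 m

1545.0 m


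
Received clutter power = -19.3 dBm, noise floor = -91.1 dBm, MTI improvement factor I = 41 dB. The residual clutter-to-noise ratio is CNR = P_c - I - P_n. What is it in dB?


CNR = -19.3 - 41 - (-91.1) = 30.8 dB

30.8 dB


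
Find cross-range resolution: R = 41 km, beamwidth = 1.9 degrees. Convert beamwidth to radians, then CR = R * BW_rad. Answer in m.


BW_rad = 0.033161256
CR = 41000 * 0.033161256 = 1359.6 m

1359.6 m


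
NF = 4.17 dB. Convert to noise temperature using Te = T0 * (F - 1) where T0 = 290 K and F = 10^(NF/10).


NF_lin = 10^(4.17/10) = 2.612161
Te = 290 * (2.612161 - 1) = 467.5 K

467.5 K


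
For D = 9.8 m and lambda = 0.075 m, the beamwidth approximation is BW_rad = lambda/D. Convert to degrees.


BW_rad = 0.075 / 9.8 = 0.007653
BW_deg = 0.44 degrees

0.44 degrees


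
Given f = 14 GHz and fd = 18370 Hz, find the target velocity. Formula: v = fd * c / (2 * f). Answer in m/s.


v = 18370 * 3e8 / (2 * 14000000000.0) = 196.8 m/s

196.8 m/s


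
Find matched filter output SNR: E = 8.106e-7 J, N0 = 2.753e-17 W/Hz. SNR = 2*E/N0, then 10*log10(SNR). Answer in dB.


SNR_lin = 2 * 8.106e-7 / 2.753e-17 = 5.889e10
SNR_dB = 10*log10(5.889e10) = 107.7 dB

107.7 dB


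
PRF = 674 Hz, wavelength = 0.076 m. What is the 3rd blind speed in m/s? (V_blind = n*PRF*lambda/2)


V_blind = 3 * 674 * 0.076 / 2 = 76.8 m/s

76.8 m/s


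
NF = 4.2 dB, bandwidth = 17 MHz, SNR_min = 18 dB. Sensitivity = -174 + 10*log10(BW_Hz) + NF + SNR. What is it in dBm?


10*log10(17000000.0) = 72.3
S = -174 + 72.3 + 4.2 + 18 = -79.5 dBm

-79.5 dBm


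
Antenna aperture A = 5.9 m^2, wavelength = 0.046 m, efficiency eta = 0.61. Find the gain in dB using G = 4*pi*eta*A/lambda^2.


G_linear = 4*pi*0.61*5.9/0.046^2 = 21373.52
G_dB = 10*log10(21373.52) = 43.3 dB

43.3 dB


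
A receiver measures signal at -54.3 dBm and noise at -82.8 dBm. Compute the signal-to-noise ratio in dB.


SNR = -54.3 - (-82.8) = 28.5 dB

28.5 dB


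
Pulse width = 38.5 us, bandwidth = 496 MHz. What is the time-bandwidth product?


TBP = 38.5 * 496 = 19096.0

19096.0


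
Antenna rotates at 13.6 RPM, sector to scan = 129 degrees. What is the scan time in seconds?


t = 129 / (13.6 * 360) * 60 = 1.58 s

1.58 s


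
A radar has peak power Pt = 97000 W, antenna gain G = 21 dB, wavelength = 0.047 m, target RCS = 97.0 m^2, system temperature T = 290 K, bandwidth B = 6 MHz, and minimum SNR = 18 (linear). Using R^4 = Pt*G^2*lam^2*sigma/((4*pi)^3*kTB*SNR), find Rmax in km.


G_lin = 10^(21/10) = 125.892541
R^4 = 97000 * 125.892541^2 * 0.047^2 * 97.0 / ((4*pi)^3 * 1.38e-23 * 290 * 6000000.0 * 18)
R^4 = 3.84069e17 m^4
R_max = (3.84069e17)^(1/4) = 24894.4 m = 24.9 km

24.9 km


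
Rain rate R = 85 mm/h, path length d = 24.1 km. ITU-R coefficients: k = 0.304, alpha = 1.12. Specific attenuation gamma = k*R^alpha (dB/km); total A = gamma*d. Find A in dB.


gamma = 0.304 * 85^1.12 = 44.037513 dB/km
A = 44.037513 * 24.1 = 1061.3 dB

1061.3 dB


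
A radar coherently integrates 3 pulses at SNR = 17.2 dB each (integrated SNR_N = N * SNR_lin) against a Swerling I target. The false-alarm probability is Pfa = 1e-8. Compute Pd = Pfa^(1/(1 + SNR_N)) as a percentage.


SNR_lin = 10^(17.2/10) = 52.48075
SNR_N = 3 * 52.48075 = 157.44225
1/(1 + SNR_N) = 1/158.44225 = 0.0063114
Pd = (1e-8)^0.0063114 = 0.89024
Pd = 89.0%

89.0%


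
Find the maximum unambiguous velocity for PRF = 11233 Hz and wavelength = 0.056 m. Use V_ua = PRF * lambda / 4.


V_ua = 11233 * 0.056 / 4 = 157.3 m/s

157.3 m/s


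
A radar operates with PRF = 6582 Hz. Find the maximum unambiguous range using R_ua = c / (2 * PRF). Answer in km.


R_ua = 3e8 / (2 * 6582) = 22789.4 m = 22.8 km

22.8 km


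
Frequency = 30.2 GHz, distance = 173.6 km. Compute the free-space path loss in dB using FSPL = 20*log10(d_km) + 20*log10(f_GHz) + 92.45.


20*log10(173.6) = 44.79
20*log10(30.2) = 29.6
FSPL = 166.8 dB

166.8 dB


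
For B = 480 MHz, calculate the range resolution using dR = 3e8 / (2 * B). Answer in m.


dR = 3e8 / (2 * 480000000.0) = 0.31 m

0.31 m


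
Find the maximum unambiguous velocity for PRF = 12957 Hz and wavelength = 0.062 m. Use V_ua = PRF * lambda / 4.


V_ua = 12957 * 0.062 / 4 = 200.8 m/s

200.8 m/s


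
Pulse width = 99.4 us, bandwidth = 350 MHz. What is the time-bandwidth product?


TBP = 99.4 * 350 = 34790.0

34790.0


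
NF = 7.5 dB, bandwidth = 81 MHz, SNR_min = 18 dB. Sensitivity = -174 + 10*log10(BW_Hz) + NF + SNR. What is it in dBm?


10*log10(81000000.0) = 79.08
S = -174 + 79.08 + 7.5 + 18 = -69.4 dBm

-69.4 dBm


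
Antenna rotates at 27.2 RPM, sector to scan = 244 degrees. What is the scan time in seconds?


t = 244 / (27.2 * 360) * 60 = 1.5 s

1.5 s


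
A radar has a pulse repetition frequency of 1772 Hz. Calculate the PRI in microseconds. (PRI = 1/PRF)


PRI = 1/1772 = 0.0005643341 s = 564.3 us

564.3 us


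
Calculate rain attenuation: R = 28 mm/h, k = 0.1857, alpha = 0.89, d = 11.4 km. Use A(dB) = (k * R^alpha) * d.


gamma = 0.1857 * 28^0.89 = 3.603981 dB/km
A = 3.603981 * 11.4 = 41.09 dB

41.09 dB


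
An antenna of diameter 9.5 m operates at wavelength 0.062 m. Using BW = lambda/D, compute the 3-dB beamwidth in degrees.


BW_rad = 0.062 / 9.5 = 0.006526
BW_deg = 0.37 degrees

0.37 degrees


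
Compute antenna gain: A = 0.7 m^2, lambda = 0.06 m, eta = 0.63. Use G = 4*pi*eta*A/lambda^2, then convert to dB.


G_linear = 4*pi*0.63*0.7/0.06^2 = 1539.38
G_dB = 10*log10(1539.38) = 31.9 dB

31.9 dB


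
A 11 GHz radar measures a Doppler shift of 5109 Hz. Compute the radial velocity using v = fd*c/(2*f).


v = 5109 * 3e8 / (2 * 11000000000.0) = 69.7 m/s

69.7 m/s


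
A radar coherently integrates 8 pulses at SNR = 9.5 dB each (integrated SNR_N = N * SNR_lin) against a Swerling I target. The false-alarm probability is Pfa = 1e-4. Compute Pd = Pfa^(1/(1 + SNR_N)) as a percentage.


SNR_lin = 10^(9.5/10) = 8.91251
SNR_N = 8 * 8.91251 = 71.30008
1/(1 + SNR_N) = 1/72.30008 = 0.0138312
Pd = (1e-4)^0.0138312 = 0.88039
Pd = 88.0%

88.0%


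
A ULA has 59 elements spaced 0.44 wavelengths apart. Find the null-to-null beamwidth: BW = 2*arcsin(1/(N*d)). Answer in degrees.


1/(N*d) = 1/(59*0.44) = 0.038521
BW = 2*arcsin(0.038521) = 4.4 degrees

4.4 degrees


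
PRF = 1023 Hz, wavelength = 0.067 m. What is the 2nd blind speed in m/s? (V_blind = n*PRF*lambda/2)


V_blind = 2 * 1023 * 0.067 / 2 = 68.5 m/s

68.5 m/s


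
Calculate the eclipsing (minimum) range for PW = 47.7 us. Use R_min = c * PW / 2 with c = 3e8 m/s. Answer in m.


R_min = 3e8 * 47.7e-6 / 2 = 7155.0 m

7155.0 m


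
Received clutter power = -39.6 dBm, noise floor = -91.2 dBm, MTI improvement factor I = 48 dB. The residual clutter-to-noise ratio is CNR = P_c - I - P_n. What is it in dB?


CNR = -39.6 - 48 - (-91.2) = 3.6 dB

3.6 dB


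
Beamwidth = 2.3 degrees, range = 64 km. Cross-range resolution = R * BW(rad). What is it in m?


BW_rad = 0.040142573
CR = 64000 * 0.040142573 = 2569.1 m

2569.1 m


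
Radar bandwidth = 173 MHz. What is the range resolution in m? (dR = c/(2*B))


dR = 3e8 / (2 * 173000000.0) = 0.87 m

0.87 m


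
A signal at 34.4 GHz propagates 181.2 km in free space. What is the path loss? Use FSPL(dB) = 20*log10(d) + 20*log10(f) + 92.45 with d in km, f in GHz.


20*log10(181.2) = 45.16
20*log10(34.4) = 30.73
FSPL = 168.3 dB

168.3 dB


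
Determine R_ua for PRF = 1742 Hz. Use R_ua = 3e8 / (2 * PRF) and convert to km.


R_ua = 3e8 / (2 * 1742) = 86107.9 m = 86.1 km

86.1 km


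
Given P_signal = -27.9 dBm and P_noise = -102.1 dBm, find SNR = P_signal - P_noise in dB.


SNR = -27.9 - (-102.1) = 74.2 dB

74.2 dB


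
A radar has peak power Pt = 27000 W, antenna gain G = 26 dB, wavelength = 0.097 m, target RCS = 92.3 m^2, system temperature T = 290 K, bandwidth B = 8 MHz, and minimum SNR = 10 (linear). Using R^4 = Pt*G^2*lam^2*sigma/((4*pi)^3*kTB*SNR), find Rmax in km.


G_lin = 10^(26/10) = 398.107171
R^4 = 27000 * 398.107171^2 * 0.097^2 * 92.3 / ((4*pi)^3 * 1.38e-23 * 290 * 8000000.0 * 10)
R^4 = 5.84941e18 m^4
R_max = (5.84941e18)^(1/4) = 49178.8 m = 49.2 km

49.2 km


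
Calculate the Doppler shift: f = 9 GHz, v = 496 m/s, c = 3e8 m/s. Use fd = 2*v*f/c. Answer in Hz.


fd = 2 * 496 * 9000000000.0 / 3e8 = 29760.0 Hz

29760.0 Hz


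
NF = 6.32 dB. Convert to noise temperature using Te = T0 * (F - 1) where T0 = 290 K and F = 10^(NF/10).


NF_lin = 10^(6.32/10) = 4.285485
Te = 290 * (4.285485 - 1) = 952.8 K

952.8 K


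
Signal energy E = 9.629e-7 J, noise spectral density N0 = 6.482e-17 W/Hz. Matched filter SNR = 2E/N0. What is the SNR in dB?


SNR_lin = 2 * 9.629e-7 / 6.482e-17 = 2.971e10
SNR_dB = 10*log10(2.971e10) = 104.7 dB

104.7 dB


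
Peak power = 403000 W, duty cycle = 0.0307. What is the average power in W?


P_avg = 403000 * 0.0307 = 12372.1 W

12372.1 W


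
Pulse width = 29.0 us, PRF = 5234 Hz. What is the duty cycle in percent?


DC = 29.0e-6 * 5234 * 100 = 15.18%

15.18%


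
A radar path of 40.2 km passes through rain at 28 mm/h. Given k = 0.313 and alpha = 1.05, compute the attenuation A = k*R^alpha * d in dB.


gamma = 0.313 * 28^1.05 = 10.352858 dB/km
A = 10.352858 * 40.2 = 416.18 dB

416.18 dB


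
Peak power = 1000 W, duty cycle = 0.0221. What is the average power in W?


P_avg = 1000 * 0.0221 = 22.1 W

22.1 W


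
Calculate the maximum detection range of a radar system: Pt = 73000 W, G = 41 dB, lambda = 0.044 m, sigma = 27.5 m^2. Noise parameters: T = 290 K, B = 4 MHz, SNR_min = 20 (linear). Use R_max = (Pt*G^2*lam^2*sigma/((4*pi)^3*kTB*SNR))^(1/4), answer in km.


G_lin = 10^(41/10) = 12589.254118
R^4 = 73000 * 12589.254118^2 * 0.044^2 * 27.5 / ((4*pi)^3 * 1.38e-23 * 290 * 4000000.0 * 20)
R^4 = 9.69537e20 m^4
R_max = (9.69537e20)^(1/4) = 176457.9 m = 176.5 km

176.5 km


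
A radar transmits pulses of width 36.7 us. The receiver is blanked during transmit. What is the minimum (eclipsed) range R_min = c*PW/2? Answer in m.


R_min = 3e8 * 36.7e-6 / 2 = 5505.0 m

5505.0 m


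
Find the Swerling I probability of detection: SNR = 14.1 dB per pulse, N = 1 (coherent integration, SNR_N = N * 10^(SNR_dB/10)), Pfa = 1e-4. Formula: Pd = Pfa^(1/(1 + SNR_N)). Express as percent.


SNR_lin = 10^(14.1/10) = 25.70396
SNR_N = 1 * 25.70396 = 25.70396
1/(1 + SNR_N) = 1/26.70396 = 0.0374476
Pd = (1e-4)^0.0374476 = 0.70829
Pd = 70.8%

70.8%


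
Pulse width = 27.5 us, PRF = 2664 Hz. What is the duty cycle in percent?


DC = 27.5e-6 * 2664 * 100 = 7.33%

7.33%


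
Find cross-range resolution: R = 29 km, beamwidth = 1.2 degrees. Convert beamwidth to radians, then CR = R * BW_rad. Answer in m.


BW_rad = 0.020943951
CR = 29000 * 0.020943951 = 607.4 m

607.4 m


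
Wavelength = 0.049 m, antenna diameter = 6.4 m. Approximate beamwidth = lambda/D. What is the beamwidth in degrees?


BW_rad = 0.049 / 6.4 = 0.007656
BW_deg = 0.44 degrees

0.44 degrees


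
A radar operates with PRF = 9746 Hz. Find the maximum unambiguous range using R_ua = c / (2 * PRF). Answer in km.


R_ua = 3e8 / (2 * 9746) = 15390.9 m = 15.4 km

15.4 km


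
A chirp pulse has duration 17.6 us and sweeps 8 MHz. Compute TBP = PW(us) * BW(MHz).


TBP = 17.6 * 8 = 140.8

140.8


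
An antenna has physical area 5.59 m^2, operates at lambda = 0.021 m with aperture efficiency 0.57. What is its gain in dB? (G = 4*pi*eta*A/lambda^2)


G_linear = 4*pi*0.57*5.59/0.021^2 = 90794.16
G_dB = 10*log10(90794.16) = 49.6 dB

49.6 dB


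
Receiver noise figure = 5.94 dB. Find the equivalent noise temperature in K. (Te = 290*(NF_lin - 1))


NF_lin = 10^(5.94/10) = 3.926449
Te = 290 * (3.926449 - 1) = 848.7 K

848.7 K


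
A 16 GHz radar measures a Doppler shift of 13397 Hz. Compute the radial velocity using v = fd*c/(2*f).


v = 13397 * 3e8 / (2 * 16000000000.0) = 125.6 m/s

125.6 m/s


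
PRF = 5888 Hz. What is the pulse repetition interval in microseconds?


PRI = 1/5888 = 0.000169837 s = 169.8 us

169.8 us


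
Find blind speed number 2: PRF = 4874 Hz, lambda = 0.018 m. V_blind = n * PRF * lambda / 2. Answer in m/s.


V_blind = 2 * 4874 * 0.018 / 2 = 87.7 m/s

87.7 m/s


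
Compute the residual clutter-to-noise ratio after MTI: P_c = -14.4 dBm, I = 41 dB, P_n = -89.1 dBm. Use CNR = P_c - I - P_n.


CNR = -14.4 - 41 - (-89.1) = 33.7 dB

33.7 dB


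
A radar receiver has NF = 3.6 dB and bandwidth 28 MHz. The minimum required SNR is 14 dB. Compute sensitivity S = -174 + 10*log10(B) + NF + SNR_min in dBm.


10*log10(28000000.0) = 74.47
S = -174 + 74.47 + 3.6 + 14 = -81.9 dBm

-81.9 dBm


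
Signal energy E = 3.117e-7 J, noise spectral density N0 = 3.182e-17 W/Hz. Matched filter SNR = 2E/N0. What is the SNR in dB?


SNR_lin = 2 * 3.117e-7 / 3.182e-17 = 1.959e10
SNR_dB = 10*log10(1.959e10) = 102.9 dB

102.9 dB


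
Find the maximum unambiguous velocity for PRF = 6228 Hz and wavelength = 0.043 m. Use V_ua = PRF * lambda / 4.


V_ua = 6228 * 0.043 / 4 = 67.0 m/s

67.0 m/s


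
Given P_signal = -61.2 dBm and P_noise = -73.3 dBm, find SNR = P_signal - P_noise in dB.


SNR = -61.2 - (-73.3) = 12.1 dB

12.1 dB


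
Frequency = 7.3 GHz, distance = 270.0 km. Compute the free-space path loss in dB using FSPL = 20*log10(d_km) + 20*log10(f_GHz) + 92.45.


20*log10(270.0) = 48.63
20*log10(7.3) = 17.27
FSPL = 158.3 dB

158.3 dB


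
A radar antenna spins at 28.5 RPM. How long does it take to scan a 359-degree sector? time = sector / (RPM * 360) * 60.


t = 359 / (28.5 * 360) * 60 = 2.1 s

2.1 s


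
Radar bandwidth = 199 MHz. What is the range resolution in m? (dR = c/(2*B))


dR = 3e8 / (2 * 199000000.0) = 0.75 m

0.75 m


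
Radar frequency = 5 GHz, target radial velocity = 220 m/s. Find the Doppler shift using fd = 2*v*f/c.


fd = 2 * 220 * 5000000000.0 / 3e8 = 7333.3 Hz

7333.3 Hz


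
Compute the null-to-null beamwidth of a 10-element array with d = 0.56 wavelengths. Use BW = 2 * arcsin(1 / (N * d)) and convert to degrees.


1/(N*d) = 1/(10*0.56) = 0.178571
BW = 2*arcsin(0.178571) = 20.6 degrees

20.6 degrees


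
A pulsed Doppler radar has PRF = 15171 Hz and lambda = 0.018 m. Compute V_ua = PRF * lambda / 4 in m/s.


V_ua = 15171 * 0.018 / 4 = 68.3 m/s

68.3 m/s


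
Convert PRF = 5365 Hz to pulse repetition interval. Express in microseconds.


PRI = 1/5365 = 0.0001863933 s = 186.4 us

186.4 us


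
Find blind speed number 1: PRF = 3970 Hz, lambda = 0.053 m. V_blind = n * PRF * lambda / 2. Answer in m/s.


V_blind = 1 * 3970 * 0.053 / 2 = 105.2 m/s

105.2 m/s
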